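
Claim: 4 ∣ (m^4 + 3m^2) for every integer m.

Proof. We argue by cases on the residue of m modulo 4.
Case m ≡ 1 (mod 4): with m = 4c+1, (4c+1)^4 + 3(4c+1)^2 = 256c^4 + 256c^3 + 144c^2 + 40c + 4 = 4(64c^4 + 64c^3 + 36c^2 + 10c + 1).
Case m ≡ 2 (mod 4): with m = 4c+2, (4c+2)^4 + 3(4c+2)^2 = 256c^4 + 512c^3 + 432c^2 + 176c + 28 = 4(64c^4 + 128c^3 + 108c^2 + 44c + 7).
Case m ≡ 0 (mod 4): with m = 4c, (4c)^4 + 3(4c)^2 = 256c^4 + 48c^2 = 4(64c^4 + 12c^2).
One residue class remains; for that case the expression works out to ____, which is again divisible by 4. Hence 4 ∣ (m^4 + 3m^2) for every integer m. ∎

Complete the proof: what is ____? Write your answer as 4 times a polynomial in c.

Only m ≡ 3 (mod 4) is unaccounted for. Put m = 4c+3:
(4c+3)^4 + 3(4c+3)^2 expands to 256c^4 + 768c^3 + 912c^2 + 504c + 108,
and factoring out 4 leaves 4(64c^4 + 192c^3 + 228c^2 + 126c + 27).

4(64c^4 + 192c^3 + 228c^2 + 126c + 27)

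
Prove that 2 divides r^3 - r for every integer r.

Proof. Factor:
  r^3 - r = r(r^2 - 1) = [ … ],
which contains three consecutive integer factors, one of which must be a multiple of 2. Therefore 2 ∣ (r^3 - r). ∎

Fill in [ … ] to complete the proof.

r(r^2 - 1) = r(r - 1)(r + 1) = (r - 1)r(r + 1).
These three factors are consecutive integers, so their product is divisible by 2.

(r - 1)r(r + 1)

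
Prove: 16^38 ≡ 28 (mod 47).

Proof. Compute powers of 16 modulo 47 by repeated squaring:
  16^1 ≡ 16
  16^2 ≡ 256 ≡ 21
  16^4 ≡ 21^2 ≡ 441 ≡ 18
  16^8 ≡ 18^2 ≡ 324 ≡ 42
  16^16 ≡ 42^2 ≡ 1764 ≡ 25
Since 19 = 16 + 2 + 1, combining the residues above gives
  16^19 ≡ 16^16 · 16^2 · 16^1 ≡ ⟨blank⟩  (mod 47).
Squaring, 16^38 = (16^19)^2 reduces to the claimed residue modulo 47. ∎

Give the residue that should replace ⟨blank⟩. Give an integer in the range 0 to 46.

16^16 · 16^2 · 16^1 ≡ 25 · 21 · 16 = 8400.
8400 mod 47 = 34, so 16^19 ≡ 34 (mod 47).

34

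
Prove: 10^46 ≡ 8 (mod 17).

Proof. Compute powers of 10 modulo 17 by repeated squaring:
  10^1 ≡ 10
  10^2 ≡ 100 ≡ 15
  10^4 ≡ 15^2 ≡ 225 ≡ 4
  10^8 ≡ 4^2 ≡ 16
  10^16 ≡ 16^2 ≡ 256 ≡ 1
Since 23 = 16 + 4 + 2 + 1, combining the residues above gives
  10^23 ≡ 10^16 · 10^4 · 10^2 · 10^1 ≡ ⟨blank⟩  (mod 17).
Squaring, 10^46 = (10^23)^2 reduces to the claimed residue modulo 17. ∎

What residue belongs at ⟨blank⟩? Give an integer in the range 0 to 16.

5

Multiply the listed residues: 1 · 4 · 15 · 10 = 4 → 60 → 600.
Reducing modulo 17: 600 = 35·17 + 5, so 10^23 ≡ 5.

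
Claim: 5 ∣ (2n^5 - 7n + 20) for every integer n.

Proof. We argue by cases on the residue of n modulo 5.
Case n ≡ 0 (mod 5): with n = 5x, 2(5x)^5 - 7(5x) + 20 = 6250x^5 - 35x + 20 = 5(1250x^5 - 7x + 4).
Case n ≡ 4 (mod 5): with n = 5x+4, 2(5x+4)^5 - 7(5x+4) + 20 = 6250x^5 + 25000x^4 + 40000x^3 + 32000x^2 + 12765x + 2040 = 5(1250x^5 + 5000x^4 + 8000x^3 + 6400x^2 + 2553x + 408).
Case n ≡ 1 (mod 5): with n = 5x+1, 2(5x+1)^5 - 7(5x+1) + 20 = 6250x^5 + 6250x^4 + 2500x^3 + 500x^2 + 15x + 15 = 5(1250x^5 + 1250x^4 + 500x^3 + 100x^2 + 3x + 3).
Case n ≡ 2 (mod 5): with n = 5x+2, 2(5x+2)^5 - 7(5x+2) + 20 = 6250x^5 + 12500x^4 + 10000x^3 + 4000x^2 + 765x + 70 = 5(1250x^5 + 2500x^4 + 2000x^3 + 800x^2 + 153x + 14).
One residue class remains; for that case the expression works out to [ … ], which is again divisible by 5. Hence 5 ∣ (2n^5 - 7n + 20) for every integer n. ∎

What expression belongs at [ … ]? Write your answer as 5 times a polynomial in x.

5(1250x^5 + 3750x^4 + 4500x^3 + 2700x^2 + 803x + 97)

Only n ≡ 3 (mod 5) is unaccounted for. Put n = 5x+3:
2(5x+3)^5 - 7(5x+3) + 20 expands to 6250x^5 + 18750x^4 + 22500x^3 + 13500x^2 + 4015x + 485,
and factoring out 5 leaves 5(1250x^5 + 3750x^4 + 4500x^3 + 2700x^2 + 803x + 97).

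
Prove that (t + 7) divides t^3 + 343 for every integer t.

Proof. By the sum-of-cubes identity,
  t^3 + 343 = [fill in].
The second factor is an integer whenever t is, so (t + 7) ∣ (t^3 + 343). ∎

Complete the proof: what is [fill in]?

a^3 + b^3 = (a + b)(a^2 - ab + b^2). With a = t, b = 7:
t^3 + 343 = (t + 7)(t^2 - 7t + 49).

(t + 7)(t^2 - 7t + 49)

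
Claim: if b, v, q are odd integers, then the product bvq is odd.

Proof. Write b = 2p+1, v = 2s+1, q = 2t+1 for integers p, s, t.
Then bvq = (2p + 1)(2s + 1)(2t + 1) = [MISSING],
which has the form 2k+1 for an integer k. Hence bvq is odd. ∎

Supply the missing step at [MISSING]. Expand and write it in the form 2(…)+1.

(2p + 1)(2s + 1)(2t + 1) = 8pst + 4ps + 4pt + 2p + 4st + 2s + 2t + 1
= 2(4pst + 2ps + 2pt + p + 2st + s + t) + 1.
Since 4pst + 2ps + 2pt + p + 2st + s + t is an integer, the product is of the form 2k+1 for an integer k.

2(4pst + 2ps + 2pt + p + 2st + s + t) + 1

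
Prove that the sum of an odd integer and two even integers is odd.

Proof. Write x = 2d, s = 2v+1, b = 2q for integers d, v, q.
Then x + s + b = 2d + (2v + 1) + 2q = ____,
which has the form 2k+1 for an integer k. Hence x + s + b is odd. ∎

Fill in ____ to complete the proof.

Expanding: 2d + (2v + 1) + 2q = 2d + 2q + 2v + 1.
Every term except the constant is even, so this is 2(d + q + v) + 1,
and d + q + v ∈ ℤ gives the required form.

2(d + q + v) + 1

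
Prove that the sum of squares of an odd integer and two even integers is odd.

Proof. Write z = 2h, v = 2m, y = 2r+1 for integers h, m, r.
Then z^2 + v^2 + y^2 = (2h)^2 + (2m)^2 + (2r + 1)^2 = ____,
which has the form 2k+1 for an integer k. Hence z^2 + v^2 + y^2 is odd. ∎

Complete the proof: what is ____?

(2h)^2 + (2m)^2 + (2r + 1)^2 = 4h^2 + 4m^2 + 4r^2 + 4r + 1
= 2(2h^2 + 2m^2 + 2r^2 + 2r) + 1.
Since 2h^2 + 2m^2 + 2r^2 + 2r is an integer, the sum of squares is of the form 2k+1 for an integer k.

2(2h^2 + 2m^2 + 2r^2 + 2r) + 1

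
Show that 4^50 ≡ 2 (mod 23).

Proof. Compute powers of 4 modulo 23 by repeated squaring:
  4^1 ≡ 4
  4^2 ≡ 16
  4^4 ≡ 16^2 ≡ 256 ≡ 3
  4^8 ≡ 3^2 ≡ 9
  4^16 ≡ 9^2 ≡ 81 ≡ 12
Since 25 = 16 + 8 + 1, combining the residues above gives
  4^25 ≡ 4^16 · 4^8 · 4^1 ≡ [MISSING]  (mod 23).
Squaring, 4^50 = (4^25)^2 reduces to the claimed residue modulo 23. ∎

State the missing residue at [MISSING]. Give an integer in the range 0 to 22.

18

4^16 · 4^8 · 4^1 ≡ 12 · 9 · 4 = 432.
432 mod 23 = 18, so 4^25 ≡ 18 (mod 23).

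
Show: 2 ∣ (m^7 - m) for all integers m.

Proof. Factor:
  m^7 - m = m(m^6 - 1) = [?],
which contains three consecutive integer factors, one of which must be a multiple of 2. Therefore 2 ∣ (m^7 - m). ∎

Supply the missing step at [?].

(m - 1)m(m + 1)(m^4 + m^2 + 1)

m^6 - 1 = (m^2 - 1)(m^4 + m^2 + 1), and m^2 - 1 = (m-1)(m+1).
So m(m^6 - 1) = (m - 1)m(m + 1)(m^4 + m^2 + 1).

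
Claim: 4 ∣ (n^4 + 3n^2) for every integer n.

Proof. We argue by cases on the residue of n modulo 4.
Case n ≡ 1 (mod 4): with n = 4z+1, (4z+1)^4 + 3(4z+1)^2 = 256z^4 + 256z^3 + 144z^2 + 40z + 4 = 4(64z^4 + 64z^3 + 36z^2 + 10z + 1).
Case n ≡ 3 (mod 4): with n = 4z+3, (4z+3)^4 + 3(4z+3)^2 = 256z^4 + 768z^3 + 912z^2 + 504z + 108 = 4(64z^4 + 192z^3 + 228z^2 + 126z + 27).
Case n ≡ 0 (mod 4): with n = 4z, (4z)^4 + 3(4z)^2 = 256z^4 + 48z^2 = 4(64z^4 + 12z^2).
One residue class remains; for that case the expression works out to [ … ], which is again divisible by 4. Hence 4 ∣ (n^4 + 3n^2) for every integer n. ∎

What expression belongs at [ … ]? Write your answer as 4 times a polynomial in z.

The residues treated are {1, 3, 0}, so the missing case is n ≡ 2 (mod 4); write n = 4z+2.
Then (4z+2)^4 + 3(4z+2)^2 = 256z^4 + 512z^3 + 432z^2 + 176z + 28 = 4(64z^4 + 128z^3 + 108z^2 + 44z + 7).

4(64z^4 + 128z^3 + 108z^2 + 44z + 7)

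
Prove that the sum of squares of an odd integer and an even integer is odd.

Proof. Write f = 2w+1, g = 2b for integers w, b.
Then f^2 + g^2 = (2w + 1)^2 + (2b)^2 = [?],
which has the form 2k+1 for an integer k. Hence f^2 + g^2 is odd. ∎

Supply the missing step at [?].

2(2b^2 + 2w^2 + 2w) + 1

(2w + 1)^2 + (2b)^2 = 4b^2 + 4w^2 + 4w + 1
= 2(2b^2 + 2w^2 + 2w) + 1.
Since 2b^2 + 2w^2 + 2w is an integer, the sum of squares is of the form 2k+1 for an integer k.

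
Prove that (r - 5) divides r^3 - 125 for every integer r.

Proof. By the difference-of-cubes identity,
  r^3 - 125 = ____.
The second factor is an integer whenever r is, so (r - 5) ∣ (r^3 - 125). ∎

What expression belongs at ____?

Polynomial division of r^3 - 125 by r - 5 leaves remainder 0 and quotient r^2 + 5r + 25.
Hence r^3 - 125 = (r - 5)(r^2 + 5r + 25).

(r - 5)(r^2 + 5r + 25)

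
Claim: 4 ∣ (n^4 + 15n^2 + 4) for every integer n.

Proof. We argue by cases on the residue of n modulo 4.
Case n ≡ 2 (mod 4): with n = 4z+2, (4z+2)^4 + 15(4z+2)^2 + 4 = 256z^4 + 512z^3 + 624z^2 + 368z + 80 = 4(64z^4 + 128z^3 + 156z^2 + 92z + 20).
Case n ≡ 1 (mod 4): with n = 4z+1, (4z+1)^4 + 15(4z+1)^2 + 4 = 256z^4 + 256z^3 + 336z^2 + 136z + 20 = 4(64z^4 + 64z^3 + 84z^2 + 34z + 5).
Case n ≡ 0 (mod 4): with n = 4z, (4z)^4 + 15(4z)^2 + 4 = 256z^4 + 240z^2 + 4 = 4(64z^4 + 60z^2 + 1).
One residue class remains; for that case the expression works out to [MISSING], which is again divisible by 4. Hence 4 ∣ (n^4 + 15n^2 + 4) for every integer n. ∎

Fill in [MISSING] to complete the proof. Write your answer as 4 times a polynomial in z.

Only n ≡ 3 (mod 4) is unaccounted for. Put n = 4z+3:
(4z+3)^4 + 15(4z+3)^2 + 4 expands to 256z^4 + 768z^3 + 1104z^2 + 792z + 220,
and factoring out 4 leaves 4(64z^4 + 192z^3 + 276z^2 + 198z + 55).

4(64z^4 + 192z^3 + 276z^2 + 198z + 55)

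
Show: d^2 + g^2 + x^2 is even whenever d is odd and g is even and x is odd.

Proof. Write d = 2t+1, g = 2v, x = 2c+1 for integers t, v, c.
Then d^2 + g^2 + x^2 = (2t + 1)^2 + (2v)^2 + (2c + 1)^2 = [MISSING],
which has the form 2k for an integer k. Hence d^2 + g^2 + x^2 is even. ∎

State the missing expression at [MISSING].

2(2c^2 + 2c + 2t^2 + 2t + 2v^2 + 1)

Expanding: (2t + 1)^2 + (2v)^2 + (2c + 1)^2 = 4c^2 + 4c + 4t^2 + 4t + 4v^2 + 2.
Every term is even; pulling out the factor of 2 gives 2(2c^2 + 2c + 2t^2 + 2t + 2v^2 + 1).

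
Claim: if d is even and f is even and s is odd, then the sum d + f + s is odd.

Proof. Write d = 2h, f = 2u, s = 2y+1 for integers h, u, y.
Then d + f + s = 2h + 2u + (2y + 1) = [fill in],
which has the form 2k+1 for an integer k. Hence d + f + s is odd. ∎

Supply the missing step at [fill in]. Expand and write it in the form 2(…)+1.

2(h + u + y) + 1

Expanding: 2h + 2u + (2y + 1) = 2h + 2u + 2y + 1.
Every term except the constant is even, so this is 2(h + u + y) + 1,
and h + u + y ∈ ℤ gives the required form.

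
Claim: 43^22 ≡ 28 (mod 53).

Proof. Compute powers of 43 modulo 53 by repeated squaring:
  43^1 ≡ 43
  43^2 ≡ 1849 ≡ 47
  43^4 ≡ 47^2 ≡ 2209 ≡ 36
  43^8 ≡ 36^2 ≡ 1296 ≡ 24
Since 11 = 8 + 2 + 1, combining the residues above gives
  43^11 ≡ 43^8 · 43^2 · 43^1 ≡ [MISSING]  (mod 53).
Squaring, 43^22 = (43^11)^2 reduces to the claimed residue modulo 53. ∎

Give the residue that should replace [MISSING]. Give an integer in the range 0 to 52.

9

Multiply the listed residues: 24 · 47 · 43 = 1128 → 48504.
Reducing modulo 53: 48504 = 915·53 + 9, so 43^11 ≡ 9.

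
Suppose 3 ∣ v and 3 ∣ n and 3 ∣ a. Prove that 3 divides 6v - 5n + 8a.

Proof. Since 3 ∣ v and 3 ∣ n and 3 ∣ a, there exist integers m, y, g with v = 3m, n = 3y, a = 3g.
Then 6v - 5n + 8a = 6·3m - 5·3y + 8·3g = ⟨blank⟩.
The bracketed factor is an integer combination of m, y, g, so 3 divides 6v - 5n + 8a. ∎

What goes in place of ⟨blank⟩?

3(8g + 6m - 5y)

Each term has a factor of 3: 6·3m - 5·3y + 8·3g = 3·(8g + 6m - 5y).
Since 8g + 6m - 5y is an integer, 3 ∣ (6v - 5n + 8a).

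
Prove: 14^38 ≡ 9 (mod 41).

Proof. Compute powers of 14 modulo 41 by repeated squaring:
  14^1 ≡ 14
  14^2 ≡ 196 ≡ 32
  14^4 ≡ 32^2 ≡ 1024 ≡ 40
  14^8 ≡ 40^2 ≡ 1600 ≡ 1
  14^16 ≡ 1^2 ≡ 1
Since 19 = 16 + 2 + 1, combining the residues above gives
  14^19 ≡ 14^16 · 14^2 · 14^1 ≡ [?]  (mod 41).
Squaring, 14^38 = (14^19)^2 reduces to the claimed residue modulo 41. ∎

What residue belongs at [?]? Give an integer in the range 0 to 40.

38

14^16 · 14^2 · 14^1 ≡ 1 · 32 · 14 = 448.
448 mod 41 = 38, so 14^19 ≡ 38 (mod 41).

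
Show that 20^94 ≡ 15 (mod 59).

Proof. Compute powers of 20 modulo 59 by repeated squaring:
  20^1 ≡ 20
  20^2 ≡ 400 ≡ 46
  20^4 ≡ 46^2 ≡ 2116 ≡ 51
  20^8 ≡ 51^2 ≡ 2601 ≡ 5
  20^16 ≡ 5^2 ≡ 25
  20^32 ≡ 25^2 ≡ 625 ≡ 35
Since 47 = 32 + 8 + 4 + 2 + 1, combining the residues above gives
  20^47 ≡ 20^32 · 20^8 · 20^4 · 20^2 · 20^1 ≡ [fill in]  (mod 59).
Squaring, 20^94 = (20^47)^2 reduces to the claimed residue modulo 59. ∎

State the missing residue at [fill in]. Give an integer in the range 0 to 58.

29

Multiply the listed residues: 35 · 5 · 51 · 46 · 20 = 175 → 8925 → 410550 → 8211000.
Reducing modulo 59: 8211000 = 139169·59 + 29, so 20^47 ≡ 29.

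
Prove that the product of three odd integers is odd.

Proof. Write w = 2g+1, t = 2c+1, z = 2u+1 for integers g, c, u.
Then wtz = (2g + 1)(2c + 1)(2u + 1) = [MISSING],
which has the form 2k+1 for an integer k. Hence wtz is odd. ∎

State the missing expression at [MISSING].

2(4cgu + 2cg + 2cu + c + 2gu + g + u) + 1

(2g + 1)(2c + 1)(2u + 1) = 8cgu + 4cg + 4cu + 2c + 4gu + 2g + 2u + 1
= 2(4cgu + 2cg + 2cu + c + 2gu + g + u) + 1.
Since 4cgu + 2cg + 2cu + c + 2gu + g + u is an integer, the product is of the form 2k+1 for an integer k.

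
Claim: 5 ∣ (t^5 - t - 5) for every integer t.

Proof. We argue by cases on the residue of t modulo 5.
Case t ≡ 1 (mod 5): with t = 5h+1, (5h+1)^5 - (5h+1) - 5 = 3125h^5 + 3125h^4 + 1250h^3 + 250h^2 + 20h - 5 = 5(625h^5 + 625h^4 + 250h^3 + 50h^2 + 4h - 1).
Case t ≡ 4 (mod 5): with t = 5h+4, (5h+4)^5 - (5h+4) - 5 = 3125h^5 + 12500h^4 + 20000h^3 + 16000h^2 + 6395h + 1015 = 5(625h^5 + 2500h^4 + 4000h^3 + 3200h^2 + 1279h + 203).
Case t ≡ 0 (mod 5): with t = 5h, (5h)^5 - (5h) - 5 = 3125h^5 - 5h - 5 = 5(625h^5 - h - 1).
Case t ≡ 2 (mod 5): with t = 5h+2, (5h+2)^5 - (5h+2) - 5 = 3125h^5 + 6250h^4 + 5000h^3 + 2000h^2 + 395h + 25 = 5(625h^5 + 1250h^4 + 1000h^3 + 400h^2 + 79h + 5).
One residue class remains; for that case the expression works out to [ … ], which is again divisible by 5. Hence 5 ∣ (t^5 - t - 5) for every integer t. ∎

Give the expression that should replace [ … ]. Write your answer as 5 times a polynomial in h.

The residues treated are {1, 4, 0, 2}, so the missing case is t ≡ 3 (mod 5); write t = 5h+3.
Then (5h+3)^5 - (5h+3) - 5 = 3125h^5 + 9375h^4 + 11250h^3 + 6750h^2 + 2020h + 235 = 5(625h^5 + 1875h^4 + 2250h^3 + 1350h^2 + 404h + 47).

5(625h^5 + 1875h^4 + 2250h^3 + 1350h^2 + 404h + 47)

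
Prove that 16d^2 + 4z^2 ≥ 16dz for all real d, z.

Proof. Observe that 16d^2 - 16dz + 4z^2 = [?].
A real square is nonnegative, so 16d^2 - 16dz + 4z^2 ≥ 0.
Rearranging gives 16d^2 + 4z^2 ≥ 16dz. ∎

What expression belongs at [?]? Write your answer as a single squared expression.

16d^2 - 16dz + 4z^2 is a perfect-square trinomial: the outer terms are (4d)^2 and (2z)^2, and the cross term is -2·4d·2z.
So 16d^2 - 16dz + 4z^2 = (4d - 2z)^2 ≥ 0.

(4d - 2z)^2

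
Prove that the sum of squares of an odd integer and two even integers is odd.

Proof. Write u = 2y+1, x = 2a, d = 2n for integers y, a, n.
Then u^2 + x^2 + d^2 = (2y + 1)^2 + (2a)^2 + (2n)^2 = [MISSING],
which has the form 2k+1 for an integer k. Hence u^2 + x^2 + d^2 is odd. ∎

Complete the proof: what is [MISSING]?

(2y + 1)^2 + (2a)^2 + (2n)^2 = 4a^2 + 4n^2 + 4y^2 + 4y + 1
= 2(2a^2 + 2n^2 + 2y^2 + 2y) + 1.
Since 2a^2 + 2n^2 + 2y^2 + 2y is an integer, the sum of squares is of the form 2k+1 for an integer k.

2(2a^2 + 2n^2 + 2y^2 + 2y) + 1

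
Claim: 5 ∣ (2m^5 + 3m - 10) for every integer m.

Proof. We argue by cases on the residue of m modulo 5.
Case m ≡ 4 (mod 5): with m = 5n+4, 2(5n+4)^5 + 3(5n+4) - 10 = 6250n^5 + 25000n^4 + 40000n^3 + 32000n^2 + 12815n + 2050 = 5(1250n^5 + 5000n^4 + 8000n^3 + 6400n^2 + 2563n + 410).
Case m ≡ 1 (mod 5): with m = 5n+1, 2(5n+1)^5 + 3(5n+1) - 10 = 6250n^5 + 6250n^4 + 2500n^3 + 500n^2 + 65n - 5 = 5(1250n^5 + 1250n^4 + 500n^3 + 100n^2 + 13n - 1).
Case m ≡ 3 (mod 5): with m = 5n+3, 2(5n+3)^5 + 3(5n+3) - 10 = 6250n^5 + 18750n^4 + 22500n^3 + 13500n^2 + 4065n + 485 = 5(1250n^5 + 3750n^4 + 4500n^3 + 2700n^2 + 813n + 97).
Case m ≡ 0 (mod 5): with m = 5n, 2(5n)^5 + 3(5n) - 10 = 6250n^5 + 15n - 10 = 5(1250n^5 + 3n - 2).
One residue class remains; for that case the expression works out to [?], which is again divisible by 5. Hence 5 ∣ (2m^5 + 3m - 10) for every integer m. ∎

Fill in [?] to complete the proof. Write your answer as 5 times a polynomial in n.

5(1250n^5 + 2500n^4 + 2000n^3 + 800n^2 + 163n + 12)

The residues treated are {4, 1, 3, 0}, so the missing case is m ≡ 2 (mod 5); write m = 5n+2.
Then 2(5n+2)^5 + 3(5n+2) - 10 = 6250n^5 + 12500n^4 + 10000n^3 + 4000n^2 + 815n + 60 = 5(1250n^5 + 2500n^4 + 2000n^3 + 800n^2 + 163n + 12).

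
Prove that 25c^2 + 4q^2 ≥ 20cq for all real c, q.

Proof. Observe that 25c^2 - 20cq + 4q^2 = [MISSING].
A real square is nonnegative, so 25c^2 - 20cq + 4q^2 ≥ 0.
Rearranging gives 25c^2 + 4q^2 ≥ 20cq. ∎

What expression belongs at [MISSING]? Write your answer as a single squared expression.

The leading and trailing coefficients are 5^2 and 2^2, and 20 = 2·5·2, so the trinomial is (5c - 2q)^2.
Hence 25c^2 - 20cq + 4q^2 ≥ 0.

(5c - 2q)^2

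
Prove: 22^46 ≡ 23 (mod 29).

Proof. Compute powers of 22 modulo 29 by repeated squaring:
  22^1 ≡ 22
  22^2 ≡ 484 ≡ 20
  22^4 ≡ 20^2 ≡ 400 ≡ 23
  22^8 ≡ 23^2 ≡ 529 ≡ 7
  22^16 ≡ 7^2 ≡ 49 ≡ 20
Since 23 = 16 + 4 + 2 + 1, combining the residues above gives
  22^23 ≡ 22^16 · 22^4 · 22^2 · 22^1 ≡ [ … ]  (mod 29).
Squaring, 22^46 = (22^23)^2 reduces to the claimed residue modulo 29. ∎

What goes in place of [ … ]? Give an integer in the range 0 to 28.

9

22^16 · 22^4 · 22^2 · 22^1 ≡ 20 · 23 · 20 · 22 = 202400.
202400 mod 29 = 9, so 22^23 ≡ 9 (mod 29).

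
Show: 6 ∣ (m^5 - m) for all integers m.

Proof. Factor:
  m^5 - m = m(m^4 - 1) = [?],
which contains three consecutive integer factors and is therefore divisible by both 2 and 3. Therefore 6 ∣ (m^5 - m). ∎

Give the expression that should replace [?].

(m - 1)m(m + 1)(m^2 + 1)

m^4 - 1 = (m^2 - 1)(m^2 + 1), and m^2 - 1 = (m-1)(m+1).
So m(m^4 - 1) = (m - 1)m(m + 1)(m^2 + 1).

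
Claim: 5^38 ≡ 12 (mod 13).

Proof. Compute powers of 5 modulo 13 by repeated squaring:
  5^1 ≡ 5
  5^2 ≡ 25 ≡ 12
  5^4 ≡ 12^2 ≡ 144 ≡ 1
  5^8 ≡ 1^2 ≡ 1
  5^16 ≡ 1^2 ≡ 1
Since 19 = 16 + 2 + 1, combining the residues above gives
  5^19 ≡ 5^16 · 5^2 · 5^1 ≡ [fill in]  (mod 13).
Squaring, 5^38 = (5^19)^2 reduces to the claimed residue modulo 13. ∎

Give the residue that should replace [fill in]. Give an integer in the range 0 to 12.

5^16 · 5^2 · 5^1 ≡ 1 · 12 · 5 = 60.
60 mod 13 = 8, so 5^19 ≡ 8 (mod 13).

8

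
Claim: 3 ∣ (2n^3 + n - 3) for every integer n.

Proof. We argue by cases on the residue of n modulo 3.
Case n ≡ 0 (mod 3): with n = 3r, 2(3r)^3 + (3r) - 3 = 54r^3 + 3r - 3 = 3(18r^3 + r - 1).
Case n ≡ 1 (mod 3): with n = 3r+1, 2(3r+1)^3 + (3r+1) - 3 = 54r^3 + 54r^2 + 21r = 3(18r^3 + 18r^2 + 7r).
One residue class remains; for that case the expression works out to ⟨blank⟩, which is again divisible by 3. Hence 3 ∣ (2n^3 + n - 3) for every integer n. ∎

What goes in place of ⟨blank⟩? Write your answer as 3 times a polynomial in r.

Only n ≡ 2 (mod 3) is unaccounted for. Put n = 3r+2:
2(3r+2)^3 + (3r+2) - 3 expands to 54r^3 + 108r^2 + 75r + 15,
and factoring out 3 leaves 3(18r^3 + 36r^2 + 25r + 5).

3(18r^3 + 36r^2 + 25r + 5)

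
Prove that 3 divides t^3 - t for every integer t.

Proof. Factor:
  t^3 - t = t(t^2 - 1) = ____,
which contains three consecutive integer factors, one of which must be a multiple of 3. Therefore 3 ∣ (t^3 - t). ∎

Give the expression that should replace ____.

(t - 1)t(t + 1)

t(t^2 - 1) = t(t - 1)(t + 1) = (t - 1)t(t + 1).
These three factors are consecutive integers, so their product is divisible by 3.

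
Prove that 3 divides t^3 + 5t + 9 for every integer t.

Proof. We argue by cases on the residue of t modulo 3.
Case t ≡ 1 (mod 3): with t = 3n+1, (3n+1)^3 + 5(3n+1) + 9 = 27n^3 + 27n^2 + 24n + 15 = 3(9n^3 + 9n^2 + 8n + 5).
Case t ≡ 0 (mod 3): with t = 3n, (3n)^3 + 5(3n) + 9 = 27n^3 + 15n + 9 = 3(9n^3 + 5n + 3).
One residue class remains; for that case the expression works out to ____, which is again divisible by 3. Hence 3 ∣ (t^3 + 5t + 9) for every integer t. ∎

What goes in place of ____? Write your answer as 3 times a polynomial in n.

Only t ≡ 2 (mod 3) is unaccounted for. Put t = 3n+2:
(3n+2)^3 + 5(3n+2) + 9 expands to 27n^3 + 54n^2 + 51n + 27,
and factoring out 3 leaves 3(9n^3 + 18n^2 + 17n + 9).

3(9n^3 + 18n^2 + 17n + 9)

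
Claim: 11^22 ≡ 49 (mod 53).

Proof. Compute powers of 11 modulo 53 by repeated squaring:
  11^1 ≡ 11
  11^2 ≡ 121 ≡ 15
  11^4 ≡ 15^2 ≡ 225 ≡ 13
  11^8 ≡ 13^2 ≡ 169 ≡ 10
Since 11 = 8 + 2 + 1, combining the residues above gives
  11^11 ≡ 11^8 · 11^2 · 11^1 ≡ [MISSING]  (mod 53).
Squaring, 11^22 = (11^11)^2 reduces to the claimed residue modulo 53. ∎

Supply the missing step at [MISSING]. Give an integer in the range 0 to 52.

7

11^8 · 11^2 · 11^1 ≡ 10 · 15 · 11 = 1650.
1650 mod 53 = 7, so 11^11 ≡ 7 (mod 53).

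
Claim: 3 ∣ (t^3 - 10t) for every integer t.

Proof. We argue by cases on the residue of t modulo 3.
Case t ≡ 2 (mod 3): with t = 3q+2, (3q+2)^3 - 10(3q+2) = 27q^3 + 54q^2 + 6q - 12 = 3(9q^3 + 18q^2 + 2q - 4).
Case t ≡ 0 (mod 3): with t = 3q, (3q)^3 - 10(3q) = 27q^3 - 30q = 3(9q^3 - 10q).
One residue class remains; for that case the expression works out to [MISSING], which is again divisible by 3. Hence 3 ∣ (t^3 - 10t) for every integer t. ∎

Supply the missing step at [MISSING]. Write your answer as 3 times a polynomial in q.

3(9q^3 + 9q^2 - 7q - 3)

Only t ≡ 1 (mod 3) is unaccounted for. Put t = 3q+1:
(3q+1)^3 - 10(3q+1) expands to 27q^3 + 27q^2 - 21q - 9,
and factoring out 3 leaves 3(9q^3 + 9q^2 - 7q - 3).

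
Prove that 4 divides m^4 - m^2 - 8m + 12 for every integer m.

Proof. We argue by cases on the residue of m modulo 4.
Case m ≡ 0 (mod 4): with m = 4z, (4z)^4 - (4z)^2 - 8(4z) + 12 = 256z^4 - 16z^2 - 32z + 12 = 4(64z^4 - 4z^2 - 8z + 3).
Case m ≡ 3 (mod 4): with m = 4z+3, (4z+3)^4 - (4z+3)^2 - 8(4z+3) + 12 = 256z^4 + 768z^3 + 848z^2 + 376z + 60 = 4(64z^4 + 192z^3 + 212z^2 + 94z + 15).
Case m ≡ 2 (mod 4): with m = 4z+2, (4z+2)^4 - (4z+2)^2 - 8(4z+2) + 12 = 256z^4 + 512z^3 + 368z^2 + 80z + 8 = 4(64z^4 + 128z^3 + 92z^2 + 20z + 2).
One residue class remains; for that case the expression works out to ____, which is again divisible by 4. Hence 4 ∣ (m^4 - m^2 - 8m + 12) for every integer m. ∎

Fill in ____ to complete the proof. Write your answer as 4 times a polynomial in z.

4(64z^4 + 64z^3 + 20z^2 - 6z + 1)

Only m ≡ 1 (mod 4) is unaccounted for. Put m = 4z+1:
(4z+1)^4 - (4z+1)^2 - 8(4z+1) + 12 expands to 256z^4 + 256z^3 + 80z^2 - 24z + 4,
and factoring out 4 leaves 4(64z^4 + 64z^3 + 20z^2 - 6z + 1).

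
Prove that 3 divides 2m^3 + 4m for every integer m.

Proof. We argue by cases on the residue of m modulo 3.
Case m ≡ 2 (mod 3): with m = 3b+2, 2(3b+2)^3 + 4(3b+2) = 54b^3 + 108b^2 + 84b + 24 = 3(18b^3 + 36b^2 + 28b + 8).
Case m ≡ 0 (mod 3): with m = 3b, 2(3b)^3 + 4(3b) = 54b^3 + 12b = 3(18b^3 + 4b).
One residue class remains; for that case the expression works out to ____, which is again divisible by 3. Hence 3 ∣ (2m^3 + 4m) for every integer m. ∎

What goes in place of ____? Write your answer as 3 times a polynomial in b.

3(18b^3 + 18b^2 + 10b + 2)

The residues treated are {2, 0}, so the missing case is m ≡ 1 (mod 3); write m = 3b+1.
Then 2(3b+1)^3 + 4(3b+1) = 54b^3 + 54b^2 + 30b + 6 = 3(18b^3 + 18b^2 + 10b + 2).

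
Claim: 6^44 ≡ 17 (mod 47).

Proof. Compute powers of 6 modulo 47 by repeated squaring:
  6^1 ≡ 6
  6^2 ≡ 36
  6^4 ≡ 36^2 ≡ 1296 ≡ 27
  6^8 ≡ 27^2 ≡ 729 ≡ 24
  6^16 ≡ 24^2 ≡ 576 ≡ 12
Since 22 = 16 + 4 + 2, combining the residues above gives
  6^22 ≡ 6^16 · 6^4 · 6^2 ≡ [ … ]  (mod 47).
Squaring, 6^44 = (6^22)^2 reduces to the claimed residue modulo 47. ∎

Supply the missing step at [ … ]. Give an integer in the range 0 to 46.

6^16 · 6^4 · 6^2 ≡ 12 · 27 · 36 = 11664.
11664 mod 47 = 8, so 6^22 ≡ 8 (mod 47).

8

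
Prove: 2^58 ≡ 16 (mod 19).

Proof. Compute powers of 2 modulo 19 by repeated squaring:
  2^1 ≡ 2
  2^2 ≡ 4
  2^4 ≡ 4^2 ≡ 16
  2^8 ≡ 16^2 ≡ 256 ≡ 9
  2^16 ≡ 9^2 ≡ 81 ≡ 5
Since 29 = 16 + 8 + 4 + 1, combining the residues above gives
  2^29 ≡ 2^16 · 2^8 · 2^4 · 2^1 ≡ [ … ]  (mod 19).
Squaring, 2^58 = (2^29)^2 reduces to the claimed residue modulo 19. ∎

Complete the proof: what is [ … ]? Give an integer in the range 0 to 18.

Multiply the listed residues: 5 · 9 · 16 · 2 = 45 → 720 → 1440.
Reducing modulo 19: 1440 = 75·19 + 15, so 2^29 ≡ 15.

15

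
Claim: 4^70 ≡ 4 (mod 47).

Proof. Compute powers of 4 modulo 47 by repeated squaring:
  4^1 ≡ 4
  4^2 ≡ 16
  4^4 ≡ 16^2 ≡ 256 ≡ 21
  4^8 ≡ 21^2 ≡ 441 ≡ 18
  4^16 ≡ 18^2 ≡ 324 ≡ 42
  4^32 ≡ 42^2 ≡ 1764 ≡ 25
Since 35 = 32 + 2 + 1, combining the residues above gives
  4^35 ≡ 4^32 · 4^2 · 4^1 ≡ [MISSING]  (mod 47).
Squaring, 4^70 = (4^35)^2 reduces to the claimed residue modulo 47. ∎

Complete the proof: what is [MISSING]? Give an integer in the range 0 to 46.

2

Multiply the listed residues: 25 · 16 · 4 = 400 → 1600.
Reducing modulo 47: 1600 = 34·47 + 2, so 4^35 ≡ 2.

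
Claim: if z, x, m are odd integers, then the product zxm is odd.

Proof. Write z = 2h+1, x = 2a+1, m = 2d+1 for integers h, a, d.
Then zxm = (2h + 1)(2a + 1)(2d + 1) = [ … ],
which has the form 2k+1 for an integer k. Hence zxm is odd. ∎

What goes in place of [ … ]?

Expanding: (2h + 1)(2a + 1)(2d + 1) = 8adh + 4ad + 4ah + 2a + 4dh + 2d + 2h + 1.
Every term except the constant is even, so this is 2(4adh + 2ad + 2ah + a + 2dh + d + h) + 1,
and 4adh + 2ad + 2ah + a + 2dh + d + h ∈ ℤ gives the required form.

2(4adh + 2ad + 2ah + a + 2dh + d + h) + 1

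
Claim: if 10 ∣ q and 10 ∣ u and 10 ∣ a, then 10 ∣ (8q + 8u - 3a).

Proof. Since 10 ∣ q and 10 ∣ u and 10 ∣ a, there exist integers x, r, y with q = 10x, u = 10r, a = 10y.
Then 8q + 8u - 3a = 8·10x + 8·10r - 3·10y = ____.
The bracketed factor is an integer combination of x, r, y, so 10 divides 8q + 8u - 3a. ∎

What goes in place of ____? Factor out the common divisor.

10(8r + 8x - 3y)

Each term has a factor of 10: 8·10x + 8·10r - 3·10y = 10·(8r + 8x - 3y).
Since 8r + 8x - 3y is an integer, 10 ∣ (8q + 8u - 3a).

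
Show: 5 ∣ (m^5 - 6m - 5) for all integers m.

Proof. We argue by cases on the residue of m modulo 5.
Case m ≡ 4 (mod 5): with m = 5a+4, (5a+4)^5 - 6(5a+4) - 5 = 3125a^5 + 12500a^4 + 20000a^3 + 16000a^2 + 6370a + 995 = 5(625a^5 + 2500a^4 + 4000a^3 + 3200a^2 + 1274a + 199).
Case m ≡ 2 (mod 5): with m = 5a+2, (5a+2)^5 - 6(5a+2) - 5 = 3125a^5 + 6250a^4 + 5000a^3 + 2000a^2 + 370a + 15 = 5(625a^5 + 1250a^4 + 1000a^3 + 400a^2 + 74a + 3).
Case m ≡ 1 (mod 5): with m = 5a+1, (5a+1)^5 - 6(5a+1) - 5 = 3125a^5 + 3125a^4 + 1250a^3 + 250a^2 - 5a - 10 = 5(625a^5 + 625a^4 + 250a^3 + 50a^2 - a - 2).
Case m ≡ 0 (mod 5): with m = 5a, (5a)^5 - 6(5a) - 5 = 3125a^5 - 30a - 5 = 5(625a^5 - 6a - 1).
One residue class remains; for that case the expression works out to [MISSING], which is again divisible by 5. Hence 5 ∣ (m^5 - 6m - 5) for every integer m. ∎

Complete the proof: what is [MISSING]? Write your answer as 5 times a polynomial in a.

Only m ≡ 3 (mod 5) is unaccounted for. Put m = 5a+3:
(5a+3)^5 - 6(5a+3) - 5 expands to 3125a^5 + 9375a^4 + 11250a^3 + 6750a^2 + 1995a + 220,
and factoring out 5 leaves 5(625a^5 + 1875a^4 + 2250a^3 + 1350a^2 + 399a + 44).

5(625a^5 + 1875a^4 + 2250a^3 + 1350a^2 + 399a + 44)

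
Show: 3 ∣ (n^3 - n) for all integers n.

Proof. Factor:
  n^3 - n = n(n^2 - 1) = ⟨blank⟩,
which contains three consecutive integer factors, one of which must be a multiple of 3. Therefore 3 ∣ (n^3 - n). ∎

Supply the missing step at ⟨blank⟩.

n(n^2 - 1) = n(n - 1)(n + 1) = (n - 1)n(n + 1).
These three factors are consecutive integers, so their product is divisible by 3.

(n - 1)n(n + 1)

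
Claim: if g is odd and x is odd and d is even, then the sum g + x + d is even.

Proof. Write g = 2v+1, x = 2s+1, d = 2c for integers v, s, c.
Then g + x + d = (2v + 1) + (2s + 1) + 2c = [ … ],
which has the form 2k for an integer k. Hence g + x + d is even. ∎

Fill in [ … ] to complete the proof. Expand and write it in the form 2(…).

2(c + s + v + 1)

Expanding: (2v + 1) + (2s + 1) + 2c = 2c + 2s + 2v + 2.
Every term is even; pulling out the factor of 2 gives 2(c + s + v + 1).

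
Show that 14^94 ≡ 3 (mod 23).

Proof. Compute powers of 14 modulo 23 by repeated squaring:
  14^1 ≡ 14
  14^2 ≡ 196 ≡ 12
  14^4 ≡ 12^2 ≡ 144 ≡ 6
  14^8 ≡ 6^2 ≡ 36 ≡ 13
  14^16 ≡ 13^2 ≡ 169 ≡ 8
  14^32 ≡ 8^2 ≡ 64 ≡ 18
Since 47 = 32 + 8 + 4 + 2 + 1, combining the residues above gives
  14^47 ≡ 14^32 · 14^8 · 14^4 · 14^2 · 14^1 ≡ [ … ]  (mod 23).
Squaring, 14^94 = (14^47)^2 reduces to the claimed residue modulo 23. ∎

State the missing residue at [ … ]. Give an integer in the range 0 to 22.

7

14^32 · 14^8 · 14^4 · 14^2 · 14^1 ≡ 18 · 13 · 6 · 12 · 14 = 235872.
235872 mod 23 = 7, so 14^47 ≡ 7 (mod 23).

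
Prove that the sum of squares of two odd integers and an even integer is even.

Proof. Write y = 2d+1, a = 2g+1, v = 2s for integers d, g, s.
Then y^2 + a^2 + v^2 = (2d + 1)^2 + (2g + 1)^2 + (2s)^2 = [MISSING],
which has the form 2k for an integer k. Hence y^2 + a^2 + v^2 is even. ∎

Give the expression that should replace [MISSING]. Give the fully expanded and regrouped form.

2(2d^2 + 2d + 2g^2 + 2g + 2s^2 + 1)

Expanding: (2d + 1)^2 + (2g + 1)^2 + (2s)^2 = 4d^2 + 4d + 4g^2 + 4g + 4s^2 + 2.
Every term is even; pulling out the factor of 2 gives 2(2d^2 + 2d + 2g^2 + 2g + 2s^2 + 1).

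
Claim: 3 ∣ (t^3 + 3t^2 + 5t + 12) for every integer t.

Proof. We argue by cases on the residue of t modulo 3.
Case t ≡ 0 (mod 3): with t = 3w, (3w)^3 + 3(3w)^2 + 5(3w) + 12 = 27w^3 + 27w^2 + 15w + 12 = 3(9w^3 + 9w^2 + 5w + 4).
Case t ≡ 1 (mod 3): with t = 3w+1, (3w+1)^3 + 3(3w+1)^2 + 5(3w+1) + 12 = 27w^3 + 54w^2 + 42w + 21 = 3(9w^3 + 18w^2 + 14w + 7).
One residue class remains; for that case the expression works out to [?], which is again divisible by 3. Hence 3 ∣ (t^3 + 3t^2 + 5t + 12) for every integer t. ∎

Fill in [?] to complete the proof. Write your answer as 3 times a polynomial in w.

The residues treated are {0, 1}, so the missing case is t ≡ 2 (mod 3); write t = 3w+2.
Then (3w+2)^3 + 3(3w+2)^2 + 5(3w+2) + 12 = 27w^3 + 81w^2 + 87w + 42 = 3(9w^3 + 27w^2 + 29w + 14).

3(9w^3 + 27w^2 + 29w + 14)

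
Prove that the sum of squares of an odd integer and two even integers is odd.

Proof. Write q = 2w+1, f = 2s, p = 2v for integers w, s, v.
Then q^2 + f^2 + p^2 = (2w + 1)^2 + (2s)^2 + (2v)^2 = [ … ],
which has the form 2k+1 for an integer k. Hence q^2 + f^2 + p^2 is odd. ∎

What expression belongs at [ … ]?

(2w + 1)^2 + (2s)^2 + (2v)^2 = 4s^2 + 4v^2 + 4w^2 + 4w + 1
= 2(2s^2 + 2v^2 + 2w^2 + 2w) + 1.
Since 2s^2 + 2v^2 + 2w^2 + 2w is an integer, the sum of squares is of the form 2k+1 for an integer k.

2(2s^2 + 2v^2 + 2w^2 + 2w) + 1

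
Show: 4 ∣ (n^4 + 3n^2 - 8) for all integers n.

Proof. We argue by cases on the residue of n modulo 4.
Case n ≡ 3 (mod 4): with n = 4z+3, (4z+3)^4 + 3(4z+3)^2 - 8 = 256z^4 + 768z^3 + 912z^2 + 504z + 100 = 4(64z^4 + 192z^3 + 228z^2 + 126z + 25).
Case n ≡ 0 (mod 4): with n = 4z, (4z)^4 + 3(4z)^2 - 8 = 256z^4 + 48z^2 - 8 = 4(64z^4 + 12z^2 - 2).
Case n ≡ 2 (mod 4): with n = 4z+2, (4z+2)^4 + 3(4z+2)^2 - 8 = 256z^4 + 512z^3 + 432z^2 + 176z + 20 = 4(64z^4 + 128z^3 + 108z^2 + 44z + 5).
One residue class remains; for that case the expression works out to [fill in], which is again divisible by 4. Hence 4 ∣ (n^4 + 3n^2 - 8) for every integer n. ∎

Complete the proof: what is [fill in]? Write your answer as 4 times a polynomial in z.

4(64z^4 + 64z^3 + 36z^2 + 10z - 1)

Only n ≡ 1 (mod 4) is unaccounted for. Put n = 4z+1:
(4z+1)^4 + 3(4z+1)^2 - 8 expands to 256z^4 + 256z^3 + 144z^2 + 40z - 4,
and factoring out 4 leaves 4(64z^4 + 64z^3 + 36z^2 + 10z - 1).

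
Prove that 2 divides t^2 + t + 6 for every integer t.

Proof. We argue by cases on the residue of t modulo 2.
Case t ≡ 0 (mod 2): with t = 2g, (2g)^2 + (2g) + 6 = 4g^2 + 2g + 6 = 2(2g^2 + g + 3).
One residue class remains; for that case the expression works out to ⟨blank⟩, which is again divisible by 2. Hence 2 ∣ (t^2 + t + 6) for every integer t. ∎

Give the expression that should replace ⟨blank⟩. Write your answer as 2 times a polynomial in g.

2(2g^2 + 3g + 4)

Only t ≡ 1 (mod 2) is unaccounted for. Put t = 2g+1:
(2g+1)^2 + (2g+1) + 6 expands to 4g^2 + 6g + 8,
and factoring out 2 leaves 2(2g^2 + 3g + 4).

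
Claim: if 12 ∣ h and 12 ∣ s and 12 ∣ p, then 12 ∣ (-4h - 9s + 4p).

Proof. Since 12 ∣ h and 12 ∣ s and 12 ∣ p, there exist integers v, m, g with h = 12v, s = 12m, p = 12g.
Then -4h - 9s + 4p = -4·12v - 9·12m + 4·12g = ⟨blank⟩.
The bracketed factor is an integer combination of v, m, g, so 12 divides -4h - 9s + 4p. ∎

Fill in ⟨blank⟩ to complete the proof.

Each term has a factor of 12: -4·12v - 9·12m + 4·12g = 12·(4g - 9m - 4v).
Since 4g - 9m - 4v is an integer, 12 ∣ (-4h - 9s + 4p).

12(4g - 9m - 4v)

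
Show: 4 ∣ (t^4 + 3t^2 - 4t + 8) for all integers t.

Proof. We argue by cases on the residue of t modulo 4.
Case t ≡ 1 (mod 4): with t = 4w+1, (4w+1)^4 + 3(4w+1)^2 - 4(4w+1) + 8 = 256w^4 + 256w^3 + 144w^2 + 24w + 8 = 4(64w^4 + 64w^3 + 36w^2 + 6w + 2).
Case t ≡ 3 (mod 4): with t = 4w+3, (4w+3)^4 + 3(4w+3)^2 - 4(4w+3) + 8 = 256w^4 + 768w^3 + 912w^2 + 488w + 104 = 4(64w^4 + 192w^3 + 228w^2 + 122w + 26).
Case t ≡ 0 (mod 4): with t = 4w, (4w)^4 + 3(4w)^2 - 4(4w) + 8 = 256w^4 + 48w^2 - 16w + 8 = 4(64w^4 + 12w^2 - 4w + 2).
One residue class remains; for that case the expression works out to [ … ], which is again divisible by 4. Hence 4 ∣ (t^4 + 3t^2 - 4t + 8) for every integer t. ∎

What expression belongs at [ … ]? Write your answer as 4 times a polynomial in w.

4(64w^4 + 128w^3 + 108w^2 + 40w + 7)

The residues treated are {1, 3, 0}, so the missing case is t ≡ 2 (mod 4); write t = 4w+2.
Then (4w+2)^4 + 3(4w+2)^2 - 4(4w+2) + 8 = 256w^4 + 512w^3 + 432w^2 + 160w + 28 = 4(64w^4 + 128w^3 + 108w^2 + 40w + 7).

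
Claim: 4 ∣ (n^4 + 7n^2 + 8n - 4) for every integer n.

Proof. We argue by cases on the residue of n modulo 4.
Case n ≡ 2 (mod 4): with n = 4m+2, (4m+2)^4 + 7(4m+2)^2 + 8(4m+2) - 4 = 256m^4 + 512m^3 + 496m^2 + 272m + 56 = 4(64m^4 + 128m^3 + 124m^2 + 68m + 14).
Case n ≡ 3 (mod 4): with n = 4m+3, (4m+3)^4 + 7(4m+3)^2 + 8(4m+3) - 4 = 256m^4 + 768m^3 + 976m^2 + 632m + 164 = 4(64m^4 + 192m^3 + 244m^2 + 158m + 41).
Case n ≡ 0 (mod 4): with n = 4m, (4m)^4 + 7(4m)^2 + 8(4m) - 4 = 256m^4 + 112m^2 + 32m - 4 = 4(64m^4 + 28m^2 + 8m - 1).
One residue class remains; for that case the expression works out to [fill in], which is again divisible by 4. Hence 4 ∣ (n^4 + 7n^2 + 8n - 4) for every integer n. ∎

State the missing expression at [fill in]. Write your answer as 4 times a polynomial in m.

The residues treated are {2, 3, 0}, so the missing case is n ≡ 1 (mod 4); write n = 4m+1.
Then (4m+1)^4 + 7(4m+1)^2 + 8(4m+1) - 4 = 256m^4 + 256m^3 + 208m^2 + 104m + 12 = 4(64m^4 + 64m^3 + 52m^2 + 26m + 3).

4(64m^4 + 64m^3 + 52m^2 + 26m + 3)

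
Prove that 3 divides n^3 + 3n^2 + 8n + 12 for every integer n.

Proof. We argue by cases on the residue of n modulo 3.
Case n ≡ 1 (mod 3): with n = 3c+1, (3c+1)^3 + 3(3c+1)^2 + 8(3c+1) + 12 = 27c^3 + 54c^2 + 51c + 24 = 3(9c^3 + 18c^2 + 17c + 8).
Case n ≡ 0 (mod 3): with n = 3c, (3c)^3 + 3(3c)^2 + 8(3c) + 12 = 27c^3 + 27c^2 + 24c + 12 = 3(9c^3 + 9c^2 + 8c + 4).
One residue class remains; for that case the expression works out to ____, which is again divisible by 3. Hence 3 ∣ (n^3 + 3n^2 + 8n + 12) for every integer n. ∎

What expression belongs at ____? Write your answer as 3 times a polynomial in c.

3(9c^3 + 27c^2 + 32c + 16)

Only n ≡ 2 (mod 3) is unaccounted for. Put n = 3c+2:
(3c+2)^3 + 3(3c+2)^2 + 8(3c+2) + 12 expands to 27c^3 + 81c^2 + 96c + 48,
and factoring out 3 leaves 3(9c^3 + 27c^2 + 32c + 16).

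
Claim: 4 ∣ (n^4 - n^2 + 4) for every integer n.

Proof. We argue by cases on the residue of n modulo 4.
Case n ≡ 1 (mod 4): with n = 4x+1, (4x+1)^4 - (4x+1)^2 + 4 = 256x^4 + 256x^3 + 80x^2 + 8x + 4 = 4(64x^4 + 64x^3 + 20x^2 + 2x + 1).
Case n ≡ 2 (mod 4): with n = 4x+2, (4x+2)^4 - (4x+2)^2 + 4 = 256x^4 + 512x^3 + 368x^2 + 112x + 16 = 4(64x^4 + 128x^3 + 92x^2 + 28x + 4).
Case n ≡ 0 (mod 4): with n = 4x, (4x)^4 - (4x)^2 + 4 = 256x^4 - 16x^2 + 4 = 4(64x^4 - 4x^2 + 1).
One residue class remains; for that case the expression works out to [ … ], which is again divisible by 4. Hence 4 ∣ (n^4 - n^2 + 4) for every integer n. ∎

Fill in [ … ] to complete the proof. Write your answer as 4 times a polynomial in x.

4(64x^4 + 192x^3 + 212x^2 + 102x + 19)

Only n ≡ 3 (mod 4) is unaccounted for. Put n = 4x+3:
(4x+3)^4 - (4x+3)^2 + 4 expands to 256x^4 + 768x^3 + 848x^2 + 408x + 76,
and factoring out 4 leaves 4(64x^4 + 192x^3 + 212x^2 + 102x + 19).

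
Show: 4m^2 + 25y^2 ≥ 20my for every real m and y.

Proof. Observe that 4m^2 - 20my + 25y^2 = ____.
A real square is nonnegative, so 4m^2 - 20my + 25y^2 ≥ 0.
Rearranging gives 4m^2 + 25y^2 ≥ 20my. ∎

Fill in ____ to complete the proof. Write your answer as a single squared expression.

(2m - 5y)^2

4m^2 - 20my + 25y^2 is a perfect-square trinomial: the outer terms are (2m)^2 and (5y)^2, and the cross term is -2·2m·5y.
So 4m^2 - 20my + 25y^2 = (2m - 5y)^2 ≥ 0.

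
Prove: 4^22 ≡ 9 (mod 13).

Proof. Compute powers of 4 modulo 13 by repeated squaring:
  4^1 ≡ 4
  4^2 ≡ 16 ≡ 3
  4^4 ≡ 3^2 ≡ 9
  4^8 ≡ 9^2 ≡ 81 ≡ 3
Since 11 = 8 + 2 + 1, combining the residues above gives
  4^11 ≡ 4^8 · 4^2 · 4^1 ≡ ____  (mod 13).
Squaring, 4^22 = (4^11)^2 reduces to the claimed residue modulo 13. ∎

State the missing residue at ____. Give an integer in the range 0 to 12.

Multiply the listed residues: 3 · 3 · 4 = 9 → 36.
Reducing modulo 13: 36 = 2·13 + 10, so 4^11 ≡ 10.

10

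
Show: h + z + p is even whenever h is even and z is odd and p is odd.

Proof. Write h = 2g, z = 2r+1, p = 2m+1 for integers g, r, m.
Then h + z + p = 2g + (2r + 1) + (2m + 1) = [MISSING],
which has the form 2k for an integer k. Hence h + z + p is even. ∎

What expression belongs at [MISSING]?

Expanding: 2g + (2r + 1) + (2m + 1) = 2g + 2m + 2r + 2.
Every term is even; pulling out the factor of 2 gives 2(g + m + r + 1).

2(g + m + r + 1)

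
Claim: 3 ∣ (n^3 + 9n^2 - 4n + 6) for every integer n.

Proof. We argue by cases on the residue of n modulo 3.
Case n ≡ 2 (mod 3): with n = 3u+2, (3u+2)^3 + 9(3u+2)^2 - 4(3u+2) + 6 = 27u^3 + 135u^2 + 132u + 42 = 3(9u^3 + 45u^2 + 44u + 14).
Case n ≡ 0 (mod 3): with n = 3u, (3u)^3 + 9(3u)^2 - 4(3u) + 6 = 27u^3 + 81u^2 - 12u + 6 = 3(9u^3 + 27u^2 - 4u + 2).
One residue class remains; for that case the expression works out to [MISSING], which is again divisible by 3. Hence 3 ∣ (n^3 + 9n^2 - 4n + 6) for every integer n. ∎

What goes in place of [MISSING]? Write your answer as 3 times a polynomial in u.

Only n ≡ 1 (mod 3) is unaccounted for. Put n = 3u+1:
(3u+1)^3 + 9(3u+1)^2 - 4(3u+1) + 6 expands to 27u^3 + 108u^2 + 51u + 12,
and factoring out 3 leaves 3(9u^3 + 36u^2 + 17u + 4).

3(9u^3 + 36u^2 + 17u + 4)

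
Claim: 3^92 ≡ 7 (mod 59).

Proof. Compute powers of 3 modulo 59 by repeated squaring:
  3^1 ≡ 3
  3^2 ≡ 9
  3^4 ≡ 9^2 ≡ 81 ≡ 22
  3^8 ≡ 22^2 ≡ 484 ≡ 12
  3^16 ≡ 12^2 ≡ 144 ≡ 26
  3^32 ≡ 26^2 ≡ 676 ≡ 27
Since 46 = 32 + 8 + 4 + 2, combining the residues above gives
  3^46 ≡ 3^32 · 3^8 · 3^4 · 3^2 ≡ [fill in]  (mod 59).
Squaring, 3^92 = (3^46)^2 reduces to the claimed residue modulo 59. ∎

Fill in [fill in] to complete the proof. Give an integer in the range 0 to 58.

19

3^32 · 3^8 · 3^4 · 3^2 ≡ 27 · 12 · 22 · 9 = 64152.
64152 mod 59 = 19, so 3^46 ≡ 19 (mod 59).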